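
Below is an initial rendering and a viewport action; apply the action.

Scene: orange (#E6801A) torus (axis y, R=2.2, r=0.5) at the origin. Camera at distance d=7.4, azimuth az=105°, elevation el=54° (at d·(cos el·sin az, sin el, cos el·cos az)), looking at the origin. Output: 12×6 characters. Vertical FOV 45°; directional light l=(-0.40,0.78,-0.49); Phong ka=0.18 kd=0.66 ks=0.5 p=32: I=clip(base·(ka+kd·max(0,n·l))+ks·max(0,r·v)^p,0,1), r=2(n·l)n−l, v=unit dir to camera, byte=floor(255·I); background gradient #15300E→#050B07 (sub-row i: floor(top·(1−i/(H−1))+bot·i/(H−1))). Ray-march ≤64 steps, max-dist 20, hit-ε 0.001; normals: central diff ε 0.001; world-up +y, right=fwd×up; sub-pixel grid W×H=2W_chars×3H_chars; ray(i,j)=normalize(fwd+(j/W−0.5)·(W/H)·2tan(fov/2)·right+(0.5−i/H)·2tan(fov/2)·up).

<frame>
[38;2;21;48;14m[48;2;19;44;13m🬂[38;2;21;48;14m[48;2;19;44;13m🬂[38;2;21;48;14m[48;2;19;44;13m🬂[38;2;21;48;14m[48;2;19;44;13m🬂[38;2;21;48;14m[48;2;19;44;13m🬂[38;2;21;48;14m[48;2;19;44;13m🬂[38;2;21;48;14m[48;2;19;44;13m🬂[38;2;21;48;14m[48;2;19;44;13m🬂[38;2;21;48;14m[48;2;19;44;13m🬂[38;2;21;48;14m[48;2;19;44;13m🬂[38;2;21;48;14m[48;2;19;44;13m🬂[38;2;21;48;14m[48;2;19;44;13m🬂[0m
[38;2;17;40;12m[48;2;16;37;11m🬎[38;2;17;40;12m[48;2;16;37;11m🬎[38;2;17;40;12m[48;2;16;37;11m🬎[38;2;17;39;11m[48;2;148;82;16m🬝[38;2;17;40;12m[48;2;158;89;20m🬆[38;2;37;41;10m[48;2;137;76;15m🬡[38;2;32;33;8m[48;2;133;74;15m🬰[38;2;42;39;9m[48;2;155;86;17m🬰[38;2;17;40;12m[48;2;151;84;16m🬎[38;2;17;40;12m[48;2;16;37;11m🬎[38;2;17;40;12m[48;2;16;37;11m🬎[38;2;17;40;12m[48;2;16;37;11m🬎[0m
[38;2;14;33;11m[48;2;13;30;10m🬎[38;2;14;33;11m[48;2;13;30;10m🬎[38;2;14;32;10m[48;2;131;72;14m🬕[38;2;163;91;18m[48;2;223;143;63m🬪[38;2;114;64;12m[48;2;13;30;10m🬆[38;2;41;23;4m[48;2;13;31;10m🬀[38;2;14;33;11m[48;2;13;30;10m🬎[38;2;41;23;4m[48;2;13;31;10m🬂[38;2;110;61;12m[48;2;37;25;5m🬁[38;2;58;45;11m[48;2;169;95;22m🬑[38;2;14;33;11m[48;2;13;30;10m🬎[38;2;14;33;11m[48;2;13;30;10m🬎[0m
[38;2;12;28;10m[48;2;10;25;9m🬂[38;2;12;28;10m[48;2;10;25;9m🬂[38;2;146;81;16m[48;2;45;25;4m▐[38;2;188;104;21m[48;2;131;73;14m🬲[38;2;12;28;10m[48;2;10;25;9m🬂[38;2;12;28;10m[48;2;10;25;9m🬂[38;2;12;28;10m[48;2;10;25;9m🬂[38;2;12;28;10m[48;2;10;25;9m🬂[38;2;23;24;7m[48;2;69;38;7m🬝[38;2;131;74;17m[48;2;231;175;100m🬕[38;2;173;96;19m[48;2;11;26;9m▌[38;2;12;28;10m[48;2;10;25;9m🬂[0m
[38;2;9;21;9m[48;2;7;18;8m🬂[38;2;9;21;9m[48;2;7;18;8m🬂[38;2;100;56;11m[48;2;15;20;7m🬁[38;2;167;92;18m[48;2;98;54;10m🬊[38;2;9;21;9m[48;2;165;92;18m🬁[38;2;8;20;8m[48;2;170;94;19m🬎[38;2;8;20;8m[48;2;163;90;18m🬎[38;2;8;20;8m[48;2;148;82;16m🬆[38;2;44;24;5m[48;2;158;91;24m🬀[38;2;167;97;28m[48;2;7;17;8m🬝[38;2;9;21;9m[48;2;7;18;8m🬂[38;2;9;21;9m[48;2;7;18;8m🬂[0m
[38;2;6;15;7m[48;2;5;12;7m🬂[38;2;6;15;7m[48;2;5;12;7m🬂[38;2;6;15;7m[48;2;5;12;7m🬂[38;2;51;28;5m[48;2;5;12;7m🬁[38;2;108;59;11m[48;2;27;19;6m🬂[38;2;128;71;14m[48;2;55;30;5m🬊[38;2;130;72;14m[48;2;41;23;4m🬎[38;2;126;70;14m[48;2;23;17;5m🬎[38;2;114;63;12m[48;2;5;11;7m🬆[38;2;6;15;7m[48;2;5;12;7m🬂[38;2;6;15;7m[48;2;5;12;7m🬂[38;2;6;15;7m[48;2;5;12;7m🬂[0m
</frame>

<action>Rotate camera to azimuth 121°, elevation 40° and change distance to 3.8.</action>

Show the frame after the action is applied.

<frame>
[38;2;21;48;14m[48;2;19;44;13m🬂[38;2;21;48;14m[48;2;19;44;13m🬂[38;2;21;48;14m[48;2;19;44;13m🬂[38;2;20;45;13m[48;2;161;89;18m🬝[38;2;20;46;13m[48;2;161;89;18m🬎[38;2;20;46;13m[48;2;150;83;16m🬎[38;2;20;46;13m[48;2;140;78;15m🬎[38;2;20;46;13m[48;2;138;76;15m🬎[38;2;20;46;13m[48;2;151;84;16m🬎[38;2;21;48;14m[48;2;19;44;13m🬂[38;2;21;48;14m[48;2;19;44;13m🬂[38;2;21;48;14m[48;2;19;44;13m🬂[0m
[38;2;17;40;12m[48;2;159;88;17m🬆[38;2;18;41;12m[48;2;177;101;25m🬀[38;2;255;240;163m[48;2;176;101;26m🬇[38;2;184;112;39m[48;2;125;69;13m🬆[38;2;142;81;20m[48;2;73;40;8m🬆[38;2;116;64;12m[48;2;56;31;6m🬂[38;2;95;52;10m[48;2;42;23;4m🬂[38;2;85;47;9m[48;2;41;23;4m🬂[38;2;92;51;10m[48;2;41;23;4m🬂[38;2;117;65;13m[48;2;50;28;5m🬂[38;2;147;81;16m[48;2;66;36;7m🬊[38;2;44;45;11m[48;2;149;82;16m🬒[0m
[38;2;185;103;20m[48;2;191;106;21m🬟[38;2;179;100;20m[48;2;144;80;16m🬕[38;2;133;74;14m[48;2;38;28;6m🬆[38;2;84;47;9m[48;2;19;29;9m🬀[38;2;14;33;11m[48;2;13;30;10m🬎[38;2;14;33;11m[48;2;13;30;10m🬎[38;2;14;33;11m[48;2;13;30;10m🬎[38;2;14;33;11m[48;2;13;30;10m🬎[38;2;41;23;4m[48;2;13;31;10m🬁[38;2;41;23;4m[48;2;13;30;10m🬊[38;2;41;23;4m[48;2;41;23;4m [38;2;89;49;10m[48;2;47;26;4m🬁[0m
[38;2;188;104;20m[48;2;173;96;19m🬕[38;2;138;77;15m[48;2;20;25;8m🬄[38;2;12;28;10m[48;2;10;25;9m🬂[38;2;12;28;10m[48;2;10;25;9m🬂[38;2;12;28;10m[48;2;10;25;9m🬂[38;2;12;28;10m[48;2;10;25;9m🬂[38;2;12;28;10m[48;2;10;25;9m🬂[38;2;12;28;10m[48;2;10;25;9m🬂[38;2;12;28;10m[48;2;10;25;9m🬂[38;2;12;28;10m[48;2;10;25;9m🬂[38;2;41;23;4m[48;2;10;25;9m🬁[38;2;41;23;4m[48;2;10;24;9m🬬[0m
[38;2;184;102;20m[48;2;176;97;19m▌[38;2;164;91;18m[48;2;8;19;8m🬏[38;2;9;21;9m[48;2;7;18;8m🬂[38;2;9;21;9m[48;2;7;18;8m🬂[38;2;9;21;9m[48;2;7;18;8m🬂[38;2;9;21;9m[48;2;7;18;8m🬂[38;2;9;21;9m[48;2;7;18;8m🬂[38;2;9;21;9m[48;2;7;18;8m🬂[38;2;9;21;9m[48;2;7;18;8m🬂[38;2;9;21;9m[48;2;7;18;8m🬂[38;2;9;21;9m[48;2;7;18;8m🬂[38;2;25;22;6m[48;2;73;40;8m🬕[0m
[38;2;175;97;19m[48;2;168;93;18m🬎[38;2;156;86;17m[48;2;172;95;19m🬁[38;2;5;14;7m[48;2;163;90;18m🬊[38;2;150;83;17m[48;2;5;13;7m🬏[38;2;6;15;7m[48;2;5;12;7m🬂[38;2;6;15;7m[48;2;5;12;7m🬂[38;2;6;15;7m[48;2;5;12;7m🬂[38;2;6;15;7m[48;2;5;12;7m🬂[38;2;6;15;7m[48;2;5;12;7m🬂[38;2;5;14;7m[48;2;106;59;12m🬎[38;2;28;21;6m[48;2;113;62;12m🬂[38;2;105;58;11m[48;2;137;76;15m🬂[0m
</frame>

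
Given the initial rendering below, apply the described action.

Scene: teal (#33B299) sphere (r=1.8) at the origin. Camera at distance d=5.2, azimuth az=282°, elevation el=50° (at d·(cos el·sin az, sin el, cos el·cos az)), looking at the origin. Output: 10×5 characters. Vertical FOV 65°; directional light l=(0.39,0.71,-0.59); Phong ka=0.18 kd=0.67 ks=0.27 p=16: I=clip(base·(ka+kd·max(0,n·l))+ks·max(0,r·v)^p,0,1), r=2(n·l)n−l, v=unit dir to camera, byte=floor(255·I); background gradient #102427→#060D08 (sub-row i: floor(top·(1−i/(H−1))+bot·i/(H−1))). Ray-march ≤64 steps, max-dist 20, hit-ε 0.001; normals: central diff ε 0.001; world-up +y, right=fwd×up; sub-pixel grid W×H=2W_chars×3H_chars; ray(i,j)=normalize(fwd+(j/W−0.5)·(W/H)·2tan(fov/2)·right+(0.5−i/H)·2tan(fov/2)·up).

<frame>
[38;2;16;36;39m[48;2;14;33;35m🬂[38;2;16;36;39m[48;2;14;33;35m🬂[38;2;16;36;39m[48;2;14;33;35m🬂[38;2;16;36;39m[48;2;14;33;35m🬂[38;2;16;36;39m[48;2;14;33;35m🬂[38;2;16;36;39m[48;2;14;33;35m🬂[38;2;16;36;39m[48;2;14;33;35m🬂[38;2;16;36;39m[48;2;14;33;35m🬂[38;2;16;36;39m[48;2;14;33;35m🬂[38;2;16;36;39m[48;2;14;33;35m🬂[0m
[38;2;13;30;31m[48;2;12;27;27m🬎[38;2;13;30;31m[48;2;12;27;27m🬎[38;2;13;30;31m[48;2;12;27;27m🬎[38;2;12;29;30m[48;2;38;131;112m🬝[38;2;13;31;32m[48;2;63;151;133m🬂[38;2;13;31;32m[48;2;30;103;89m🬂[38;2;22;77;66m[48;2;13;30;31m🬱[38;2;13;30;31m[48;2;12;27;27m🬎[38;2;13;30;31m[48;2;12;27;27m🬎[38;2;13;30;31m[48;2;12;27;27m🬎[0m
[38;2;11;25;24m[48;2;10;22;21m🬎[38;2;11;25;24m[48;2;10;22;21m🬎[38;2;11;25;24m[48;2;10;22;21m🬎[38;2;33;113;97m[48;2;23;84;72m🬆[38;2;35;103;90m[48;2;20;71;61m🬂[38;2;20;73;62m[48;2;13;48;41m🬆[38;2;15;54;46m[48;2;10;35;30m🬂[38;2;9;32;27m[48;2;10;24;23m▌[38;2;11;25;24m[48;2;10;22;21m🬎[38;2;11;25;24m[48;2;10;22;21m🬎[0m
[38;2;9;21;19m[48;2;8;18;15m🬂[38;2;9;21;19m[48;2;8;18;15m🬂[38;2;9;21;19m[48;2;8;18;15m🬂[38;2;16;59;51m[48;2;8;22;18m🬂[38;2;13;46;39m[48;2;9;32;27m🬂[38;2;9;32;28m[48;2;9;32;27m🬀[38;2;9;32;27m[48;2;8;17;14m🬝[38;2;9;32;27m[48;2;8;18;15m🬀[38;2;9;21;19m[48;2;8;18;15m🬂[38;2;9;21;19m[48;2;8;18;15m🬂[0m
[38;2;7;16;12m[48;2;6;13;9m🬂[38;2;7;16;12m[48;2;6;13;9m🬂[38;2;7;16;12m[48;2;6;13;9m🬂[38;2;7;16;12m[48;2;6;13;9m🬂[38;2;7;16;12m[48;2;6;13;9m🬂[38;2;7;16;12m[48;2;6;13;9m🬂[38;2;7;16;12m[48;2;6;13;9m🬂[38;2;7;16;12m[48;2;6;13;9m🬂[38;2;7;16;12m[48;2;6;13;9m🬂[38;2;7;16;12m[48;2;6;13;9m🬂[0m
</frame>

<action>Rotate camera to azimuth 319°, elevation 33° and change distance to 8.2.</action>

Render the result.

<frame>
[38;2;16;36;39m[48;2;14;33;35m🬂[38;2;16;36;39m[48;2;14;33;35m🬂[38;2;16;36;39m[48;2;14;33;35m🬂[38;2;16;36;39m[48;2;14;33;35m🬂[38;2;16;36;39m[48;2;14;33;35m🬂[38;2;16;36;39m[48;2;14;33;35m🬂[38;2;16;36;39m[48;2;14;33;35m🬂[38;2;16;36;39m[48;2;14;33;35m🬂[38;2;16;36;39m[48;2;14;33;35m🬂[38;2;16;36;39m[48;2;14;33;35m🬂[0m
[38;2;13;30;31m[48;2;12;27;27m🬎[38;2;13;30;31m[48;2;12;27;27m🬎[38;2;13;30;31m[48;2;12;27;27m🬎[38;2;13;30;31m[48;2;12;27;27m🬎[38;2;13;30;31m[48;2;12;27;27m🬎[38;2;42;128;111m[48;2;12;29;30m🬏[38;2;13;30;31m[48;2;12;27;27m🬎[38;2;13;30;31m[48;2;12;27;27m🬎[38;2;13;30;31m[48;2;12;27;27m🬎[38;2;13;30;31m[48;2;12;27;27m🬎[0m
[38;2;11;25;24m[48;2;10;22;21m🬎[38;2;11;25;24m[48;2;10;22;21m🬎[38;2;11;25;24m[48;2;10;22;21m🬎[38;2;11;25;24m[48;2;10;22;21m🬎[38;2;23;80;69m[48;2;9;34;28m🬂[38;2;19;65;56m[48;2;9;32;27m🬂[38;2;20;72;61m[48;2;10;27;24m🬀[38;2;11;25;24m[48;2;10;22;21m🬎[38;2;11;25;24m[48;2;10;22;21m🬎[38;2;11;25;24m[48;2;10;22;21m🬎[0m
[38;2;9;21;19m[48;2;8;18;15m🬂[38;2;9;21;19m[48;2;8;18;15m🬂[38;2;9;21;19m[48;2;8;18;15m🬂[38;2;9;21;19m[48;2;8;18;15m🬂[38;2;9;32;27m[48;2;8;18;15m🬂[38;2;9;32;27m[48;2;8;17;14m🬆[38;2;9;32;27m[48;2;8;18;15m🬀[38;2;9;21;19m[48;2;8;18;15m🬂[38;2;9;21;19m[48;2;8;18;15m🬂[38;2;9;21;19m[48;2;8;18;15m🬂[0m
[38;2;7;16;12m[48;2;6;13;9m🬂[38;2;7;16;12m[48;2;6;13;9m🬂[38;2;7;16;12m[48;2;6;13;9m🬂[38;2;7;16;12m[48;2;6;13;9m🬂[38;2;7;16;12m[48;2;6;13;9m🬂[38;2;7;16;12m[48;2;6;13;9m🬂[38;2;7;16;12m[48;2;6;13;9m🬂[38;2;7;16;12m[48;2;6;13;9m🬂[38;2;7;16;12m[48;2;6;13;9m🬂[38;2;7;16;12m[48;2;6;13;9m🬂[0m
</frame>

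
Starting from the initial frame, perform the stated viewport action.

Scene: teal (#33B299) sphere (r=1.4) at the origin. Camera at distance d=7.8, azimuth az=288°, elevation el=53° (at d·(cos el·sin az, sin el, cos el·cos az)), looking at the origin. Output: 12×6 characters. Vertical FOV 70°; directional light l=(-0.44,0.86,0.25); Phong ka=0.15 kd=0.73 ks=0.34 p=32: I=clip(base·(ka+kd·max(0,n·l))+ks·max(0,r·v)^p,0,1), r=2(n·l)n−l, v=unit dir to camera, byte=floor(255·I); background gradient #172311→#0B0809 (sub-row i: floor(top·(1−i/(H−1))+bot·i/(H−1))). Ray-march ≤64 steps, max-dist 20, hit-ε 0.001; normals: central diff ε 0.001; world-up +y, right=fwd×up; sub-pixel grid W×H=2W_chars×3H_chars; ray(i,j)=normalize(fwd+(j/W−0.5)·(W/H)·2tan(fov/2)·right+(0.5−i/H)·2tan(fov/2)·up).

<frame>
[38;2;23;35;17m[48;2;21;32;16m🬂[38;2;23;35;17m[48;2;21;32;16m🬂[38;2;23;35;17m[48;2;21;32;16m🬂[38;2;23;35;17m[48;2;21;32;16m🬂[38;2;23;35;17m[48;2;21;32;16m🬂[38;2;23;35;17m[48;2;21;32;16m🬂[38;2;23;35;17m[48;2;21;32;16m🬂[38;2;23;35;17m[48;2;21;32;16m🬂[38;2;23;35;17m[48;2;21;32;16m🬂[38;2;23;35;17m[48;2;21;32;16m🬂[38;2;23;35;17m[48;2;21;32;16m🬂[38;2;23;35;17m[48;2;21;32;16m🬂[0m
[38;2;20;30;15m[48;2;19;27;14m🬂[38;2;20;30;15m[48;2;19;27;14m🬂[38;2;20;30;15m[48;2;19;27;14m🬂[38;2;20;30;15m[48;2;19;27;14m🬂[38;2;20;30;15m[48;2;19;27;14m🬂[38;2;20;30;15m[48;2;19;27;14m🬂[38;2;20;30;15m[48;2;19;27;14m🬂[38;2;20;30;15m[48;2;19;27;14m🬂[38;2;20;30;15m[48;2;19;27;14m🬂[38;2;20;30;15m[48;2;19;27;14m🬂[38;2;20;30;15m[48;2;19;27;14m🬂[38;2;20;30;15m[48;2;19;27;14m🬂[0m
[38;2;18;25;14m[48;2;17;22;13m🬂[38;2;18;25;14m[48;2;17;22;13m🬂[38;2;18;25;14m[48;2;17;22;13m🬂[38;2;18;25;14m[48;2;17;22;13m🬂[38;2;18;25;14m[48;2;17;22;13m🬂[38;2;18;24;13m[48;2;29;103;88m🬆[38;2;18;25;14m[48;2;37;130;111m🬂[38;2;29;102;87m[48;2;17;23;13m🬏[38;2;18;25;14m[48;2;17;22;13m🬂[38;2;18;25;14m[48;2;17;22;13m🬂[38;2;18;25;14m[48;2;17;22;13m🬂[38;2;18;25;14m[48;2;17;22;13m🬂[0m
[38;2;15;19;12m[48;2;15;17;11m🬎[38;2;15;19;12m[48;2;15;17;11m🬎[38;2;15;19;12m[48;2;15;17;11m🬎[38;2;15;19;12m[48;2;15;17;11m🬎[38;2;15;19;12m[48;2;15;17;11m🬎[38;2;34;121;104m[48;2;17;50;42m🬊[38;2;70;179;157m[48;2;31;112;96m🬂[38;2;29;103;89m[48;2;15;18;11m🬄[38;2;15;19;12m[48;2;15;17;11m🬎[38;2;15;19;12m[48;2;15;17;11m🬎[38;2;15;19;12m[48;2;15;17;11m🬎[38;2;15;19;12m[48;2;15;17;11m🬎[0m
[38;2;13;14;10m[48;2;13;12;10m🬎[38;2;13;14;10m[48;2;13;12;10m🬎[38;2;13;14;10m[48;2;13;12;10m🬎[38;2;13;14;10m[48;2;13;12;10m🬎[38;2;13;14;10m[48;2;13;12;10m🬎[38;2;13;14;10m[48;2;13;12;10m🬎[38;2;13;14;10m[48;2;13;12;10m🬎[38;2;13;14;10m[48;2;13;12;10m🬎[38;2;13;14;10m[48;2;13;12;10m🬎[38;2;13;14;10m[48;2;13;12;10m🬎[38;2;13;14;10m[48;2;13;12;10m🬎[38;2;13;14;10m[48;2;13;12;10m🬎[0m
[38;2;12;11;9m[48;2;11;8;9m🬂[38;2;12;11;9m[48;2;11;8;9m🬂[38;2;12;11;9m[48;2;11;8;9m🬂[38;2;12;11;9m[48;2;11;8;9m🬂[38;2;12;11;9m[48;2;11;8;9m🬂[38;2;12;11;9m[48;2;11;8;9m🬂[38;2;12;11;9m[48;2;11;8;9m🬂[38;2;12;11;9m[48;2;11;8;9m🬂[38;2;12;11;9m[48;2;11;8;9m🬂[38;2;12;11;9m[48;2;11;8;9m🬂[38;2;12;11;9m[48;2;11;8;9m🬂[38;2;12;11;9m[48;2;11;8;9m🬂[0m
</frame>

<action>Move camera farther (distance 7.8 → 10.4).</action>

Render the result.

<frame>
[38;2;23;35;17m[48;2;21;32;16m🬂[38;2;23;35;17m[48;2;21;32;16m🬂[38;2;23;35;17m[48;2;21;32;16m🬂[38;2;23;35;17m[48;2;21;32;16m🬂[38;2;23;35;17m[48;2;21;32;16m🬂[38;2;23;35;17m[48;2;21;32;16m🬂[38;2;23;35;17m[48;2;21;32;16m🬂[38;2;23;35;17m[48;2;21;32;16m🬂[38;2;23;35;17m[48;2;21;32;16m🬂[38;2;23;35;17m[48;2;21;32;16m🬂[38;2;23;35;17m[48;2;21;32;16m🬂[38;2;23;35;17m[48;2;21;32;16m🬂[0m
[38;2;20;30;15m[48;2;19;27;14m🬂[38;2;20;30;15m[48;2;19;27;14m🬂[38;2;20;30;15m[48;2;19;27;14m🬂[38;2;20;30;15m[48;2;19;27;14m🬂[38;2;20;30;15m[48;2;19;27;14m🬂[38;2;20;30;15m[48;2;19;27;14m🬂[38;2;20;30;15m[48;2;19;27;14m🬂[38;2;20;30;15m[48;2;19;27;14m🬂[38;2;20;30;15m[48;2;19;27;14m🬂[38;2;20;30;15m[48;2;19;27;14m🬂[38;2;20;30;15m[48;2;19;27;14m🬂[38;2;20;30;15m[48;2;19;27;14m🬂[0m
[38;2;18;25;14m[48;2;17;22;13m🬂[38;2;18;25;14m[48;2;17;22;13m🬂[38;2;18;25;14m[48;2;17;22;13m🬂[38;2;18;25;14m[48;2;17;22;13m🬂[38;2;18;25;14m[48;2;17;22;13m🬂[38;2;17;23;13m[48;2;32;113;97m🬝[38;2;18;24;13m[48;2;38;135;116m🬎[38;2;18;25;14m[48;2;17;22;13m🬂[38;2;18;25;14m[48;2;17;22;13m🬂[38;2;18;25;14m[48;2;17;22;13m🬂[38;2;18;25;14m[48;2;17;22;13m🬂[38;2;18;25;14m[48;2;17;22;13m🬂[0m
[38;2;15;19;12m[48;2;15;17;11m🬎[38;2;15;19;12m[48;2;15;17;11m🬎[38;2;15;19;12m[48;2;15;17;11m🬎[38;2;15;19;12m[48;2;15;17;11m🬎[38;2;15;19;12m[48;2;15;17;11m🬎[38;2;32;113;97m[48;2;15;18;11m🬉[38;2;58;159;139m[48;2;20;48;39m🬆[38;2;15;19;12m[48;2;15;17;11m🬎[38;2;15;19;12m[48;2;15;17;11m🬎[38;2;15;19;12m[48;2;15;17;11m🬎[38;2;15;19;12m[48;2;15;17;11m🬎[38;2;15;19;12m[48;2;15;17;11m🬎[0m
[38;2;13;14;10m[48;2;13;12;10m🬎[38;2;13;14;10m[48;2;13;12;10m🬎[38;2;13;14;10m[48;2;13;12;10m🬎[38;2;13;14;10m[48;2;13;12;10m🬎[38;2;13;14;10m[48;2;13;12;10m🬎[38;2;13;14;10m[48;2;13;12;10m🬎[38;2;13;14;10m[48;2;13;12;10m🬎[38;2;13;14;10m[48;2;13;12;10m🬎[38;2;13;14;10m[48;2;13;12;10m🬎[38;2;13;14;10m[48;2;13;12;10m🬎[38;2;13;14;10m[48;2;13;12;10m🬎[38;2;13;14;10m[48;2;13;12;10m🬎[0m
[38;2;12;11;9m[48;2;11;8;9m🬂[38;2;12;11;9m[48;2;11;8;9m🬂[38;2;12;11;9m[48;2;11;8;9m🬂[38;2;12;11;9m[48;2;11;8;9m🬂[38;2;12;11;9m[48;2;11;8;9m🬂[38;2;12;11;9m[48;2;11;8;9m🬂[38;2;12;11;9m[48;2;11;8;9m🬂[38;2;12;11;9m[48;2;11;8;9m🬂[38;2;12;11;9m[48;2;11;8;9m🬂[38;2;12;11;9m[48;2;11;8;9m🬂[38;2;12;11;9m[48;2;11;8;9m🬂[38;2;12;11;9m[48;2;11;8;9m🬂[0m
</frame>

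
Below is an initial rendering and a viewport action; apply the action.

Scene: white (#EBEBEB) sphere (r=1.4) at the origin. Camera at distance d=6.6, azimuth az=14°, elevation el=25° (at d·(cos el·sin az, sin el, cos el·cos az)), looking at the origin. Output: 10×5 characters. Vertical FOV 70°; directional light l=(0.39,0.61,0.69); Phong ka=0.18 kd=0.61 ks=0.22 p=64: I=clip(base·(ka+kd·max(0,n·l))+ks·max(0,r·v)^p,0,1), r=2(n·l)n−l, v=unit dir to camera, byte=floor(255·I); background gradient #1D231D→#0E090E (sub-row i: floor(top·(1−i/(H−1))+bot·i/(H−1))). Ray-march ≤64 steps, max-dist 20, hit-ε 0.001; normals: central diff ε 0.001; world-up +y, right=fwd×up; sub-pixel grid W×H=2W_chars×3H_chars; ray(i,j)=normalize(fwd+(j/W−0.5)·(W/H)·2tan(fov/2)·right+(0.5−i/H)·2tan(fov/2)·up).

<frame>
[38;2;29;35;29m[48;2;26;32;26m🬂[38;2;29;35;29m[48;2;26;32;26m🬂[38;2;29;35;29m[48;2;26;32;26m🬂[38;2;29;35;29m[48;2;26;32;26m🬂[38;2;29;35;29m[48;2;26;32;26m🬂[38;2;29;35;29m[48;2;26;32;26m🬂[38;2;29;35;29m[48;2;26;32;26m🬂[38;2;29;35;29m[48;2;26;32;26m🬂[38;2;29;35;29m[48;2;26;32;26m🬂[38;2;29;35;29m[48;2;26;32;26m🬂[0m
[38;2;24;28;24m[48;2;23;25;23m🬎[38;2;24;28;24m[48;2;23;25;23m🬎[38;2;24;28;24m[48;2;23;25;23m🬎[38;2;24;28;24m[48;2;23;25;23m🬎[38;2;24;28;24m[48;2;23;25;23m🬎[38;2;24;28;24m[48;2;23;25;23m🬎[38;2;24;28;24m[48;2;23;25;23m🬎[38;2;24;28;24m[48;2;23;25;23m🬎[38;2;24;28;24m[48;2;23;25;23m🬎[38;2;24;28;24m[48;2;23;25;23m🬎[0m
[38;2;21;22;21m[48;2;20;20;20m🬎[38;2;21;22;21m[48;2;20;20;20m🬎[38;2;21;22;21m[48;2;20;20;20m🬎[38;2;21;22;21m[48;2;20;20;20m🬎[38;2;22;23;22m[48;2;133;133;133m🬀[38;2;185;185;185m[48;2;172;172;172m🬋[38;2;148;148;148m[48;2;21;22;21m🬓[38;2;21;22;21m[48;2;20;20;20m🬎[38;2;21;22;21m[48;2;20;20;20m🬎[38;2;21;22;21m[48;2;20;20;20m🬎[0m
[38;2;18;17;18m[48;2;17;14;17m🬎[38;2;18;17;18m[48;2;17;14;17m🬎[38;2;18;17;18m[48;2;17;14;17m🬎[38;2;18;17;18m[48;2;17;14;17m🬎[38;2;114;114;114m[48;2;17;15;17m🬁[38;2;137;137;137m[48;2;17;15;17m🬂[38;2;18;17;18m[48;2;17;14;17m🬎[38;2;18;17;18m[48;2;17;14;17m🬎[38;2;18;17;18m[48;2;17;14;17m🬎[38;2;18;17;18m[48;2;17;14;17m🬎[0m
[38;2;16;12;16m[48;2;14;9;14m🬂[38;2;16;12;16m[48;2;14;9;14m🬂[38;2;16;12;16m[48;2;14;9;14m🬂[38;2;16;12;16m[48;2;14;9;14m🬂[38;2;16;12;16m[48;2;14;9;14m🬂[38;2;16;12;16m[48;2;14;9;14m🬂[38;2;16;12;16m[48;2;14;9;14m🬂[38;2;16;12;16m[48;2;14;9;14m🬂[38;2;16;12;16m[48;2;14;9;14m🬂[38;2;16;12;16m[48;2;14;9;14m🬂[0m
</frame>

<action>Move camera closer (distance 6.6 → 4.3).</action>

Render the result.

<frame>
[38;2;29;35;29m[48;2;26;32;26m🬂[38;2;29;35;29m[48;2;26;32;26m🬂[38;2;29;35;29m[48;2;26;32;26m🬂[38;2;29;35;29m[48;2;26;32;26m🬂[38;2;29;35;29m[48;2;26;32;26m🬂[38;2;29;35;29m[48;2;26;32;26m🬂[38;2;29;35;29m[48;2;26;32;26m🬂[38;2;29;35;29m[48;2;26;32;26m🬂[38;2;29;35;29m[48;2;26;32;26m🬂[38;2;29;35;29m[48;2;26;32;26m🬂[0m
[38;2;24;28;24m[48;2;23;25;23m🬎[38;2;24;28;24m[48;2;23;25;23m🬎[38;2;24;28;24m[48;2;23;25;23m🬎[38;2;24;28;24m[48;2;23;25;23m🬎[38;2;24;28;24m[48;2;144;144;144m🬆[38;2;25;29;25m[48;2;160;160;160m🬂[38;2;170;170;170m[48;2;24;27;24m🬏[38;2;24;28;24m[48;2;23;25;23m🬎[38;2;24;28;24m[48;2;23;25;23m🬎[38;2;24;28;24m[48;2;23;25;23m🬎[0m
[38;2;21;22;21m[48;2;20;20;20m🬎[38;2;21;22;21m[48;2;20;20;20m🬎[38;2;21;22;21m[48;2;20;20;20m🬎[38;2;123;123;123m[48;2;21;21;21m▐[38;2;170;170;170m[48;2;154;154;154m▐[38;2;189;189;189m[48;2;177;177;177m🬍[38;2;179;179;179m[48;2;163;163;163m▌[38;2;21;22;21m[48;2;20;20;20m🬎[38;2;21;22;21m[48;2;20;20;20m🬎[38;2;21;22;21m[48;2;20;20;20m🬎[0m
[38;2;18;17;18m[48;2;17;14;17m🬎[38;2;18;17;18m[48;2;17;14;17m🬎[38;2;18;17;18m[48;2;17;14;17m🬎[38;2;99;99;99m[48;2;17;15;17m🬁[38;2;131;131;131m[48;2;43;42;43m🬎[38;2;152;152;152m[48;2;89;89;89m🬎[38;2;144;144;144m[48;2;17;14;17m🬆[38;2;18;17;18m[48;2;17;14;17m🬎[38;2;18;17;18m[48;2;17;14;17m🬎[38;2;18;17;18m[48;2;17;14;17m🬎[0m
[38;2;16;12;16m[48;2;14;9;14m🬂[38;2;16;12;16m[48;2;14;9;14m🬂[38;2;16;12;16m[48;2;14;9;14m🬂[38;2;16;12;16m[48;2;14;9;14m🬂[38;2;16;12;16m[48;2;14;9;14m🬂[38;2;16;12;16m[48;2;14;9;14m🬂[38;2;16;12;16m[48;2;14;9;14m🬂[38;2;16;12;16m[48;2;14;9;14m🬂[38;2;16;12;16m[48;2;14;9;14m🬂[38;2;16;12;16m[48;2;14;9;14m🬂[0m
</frame>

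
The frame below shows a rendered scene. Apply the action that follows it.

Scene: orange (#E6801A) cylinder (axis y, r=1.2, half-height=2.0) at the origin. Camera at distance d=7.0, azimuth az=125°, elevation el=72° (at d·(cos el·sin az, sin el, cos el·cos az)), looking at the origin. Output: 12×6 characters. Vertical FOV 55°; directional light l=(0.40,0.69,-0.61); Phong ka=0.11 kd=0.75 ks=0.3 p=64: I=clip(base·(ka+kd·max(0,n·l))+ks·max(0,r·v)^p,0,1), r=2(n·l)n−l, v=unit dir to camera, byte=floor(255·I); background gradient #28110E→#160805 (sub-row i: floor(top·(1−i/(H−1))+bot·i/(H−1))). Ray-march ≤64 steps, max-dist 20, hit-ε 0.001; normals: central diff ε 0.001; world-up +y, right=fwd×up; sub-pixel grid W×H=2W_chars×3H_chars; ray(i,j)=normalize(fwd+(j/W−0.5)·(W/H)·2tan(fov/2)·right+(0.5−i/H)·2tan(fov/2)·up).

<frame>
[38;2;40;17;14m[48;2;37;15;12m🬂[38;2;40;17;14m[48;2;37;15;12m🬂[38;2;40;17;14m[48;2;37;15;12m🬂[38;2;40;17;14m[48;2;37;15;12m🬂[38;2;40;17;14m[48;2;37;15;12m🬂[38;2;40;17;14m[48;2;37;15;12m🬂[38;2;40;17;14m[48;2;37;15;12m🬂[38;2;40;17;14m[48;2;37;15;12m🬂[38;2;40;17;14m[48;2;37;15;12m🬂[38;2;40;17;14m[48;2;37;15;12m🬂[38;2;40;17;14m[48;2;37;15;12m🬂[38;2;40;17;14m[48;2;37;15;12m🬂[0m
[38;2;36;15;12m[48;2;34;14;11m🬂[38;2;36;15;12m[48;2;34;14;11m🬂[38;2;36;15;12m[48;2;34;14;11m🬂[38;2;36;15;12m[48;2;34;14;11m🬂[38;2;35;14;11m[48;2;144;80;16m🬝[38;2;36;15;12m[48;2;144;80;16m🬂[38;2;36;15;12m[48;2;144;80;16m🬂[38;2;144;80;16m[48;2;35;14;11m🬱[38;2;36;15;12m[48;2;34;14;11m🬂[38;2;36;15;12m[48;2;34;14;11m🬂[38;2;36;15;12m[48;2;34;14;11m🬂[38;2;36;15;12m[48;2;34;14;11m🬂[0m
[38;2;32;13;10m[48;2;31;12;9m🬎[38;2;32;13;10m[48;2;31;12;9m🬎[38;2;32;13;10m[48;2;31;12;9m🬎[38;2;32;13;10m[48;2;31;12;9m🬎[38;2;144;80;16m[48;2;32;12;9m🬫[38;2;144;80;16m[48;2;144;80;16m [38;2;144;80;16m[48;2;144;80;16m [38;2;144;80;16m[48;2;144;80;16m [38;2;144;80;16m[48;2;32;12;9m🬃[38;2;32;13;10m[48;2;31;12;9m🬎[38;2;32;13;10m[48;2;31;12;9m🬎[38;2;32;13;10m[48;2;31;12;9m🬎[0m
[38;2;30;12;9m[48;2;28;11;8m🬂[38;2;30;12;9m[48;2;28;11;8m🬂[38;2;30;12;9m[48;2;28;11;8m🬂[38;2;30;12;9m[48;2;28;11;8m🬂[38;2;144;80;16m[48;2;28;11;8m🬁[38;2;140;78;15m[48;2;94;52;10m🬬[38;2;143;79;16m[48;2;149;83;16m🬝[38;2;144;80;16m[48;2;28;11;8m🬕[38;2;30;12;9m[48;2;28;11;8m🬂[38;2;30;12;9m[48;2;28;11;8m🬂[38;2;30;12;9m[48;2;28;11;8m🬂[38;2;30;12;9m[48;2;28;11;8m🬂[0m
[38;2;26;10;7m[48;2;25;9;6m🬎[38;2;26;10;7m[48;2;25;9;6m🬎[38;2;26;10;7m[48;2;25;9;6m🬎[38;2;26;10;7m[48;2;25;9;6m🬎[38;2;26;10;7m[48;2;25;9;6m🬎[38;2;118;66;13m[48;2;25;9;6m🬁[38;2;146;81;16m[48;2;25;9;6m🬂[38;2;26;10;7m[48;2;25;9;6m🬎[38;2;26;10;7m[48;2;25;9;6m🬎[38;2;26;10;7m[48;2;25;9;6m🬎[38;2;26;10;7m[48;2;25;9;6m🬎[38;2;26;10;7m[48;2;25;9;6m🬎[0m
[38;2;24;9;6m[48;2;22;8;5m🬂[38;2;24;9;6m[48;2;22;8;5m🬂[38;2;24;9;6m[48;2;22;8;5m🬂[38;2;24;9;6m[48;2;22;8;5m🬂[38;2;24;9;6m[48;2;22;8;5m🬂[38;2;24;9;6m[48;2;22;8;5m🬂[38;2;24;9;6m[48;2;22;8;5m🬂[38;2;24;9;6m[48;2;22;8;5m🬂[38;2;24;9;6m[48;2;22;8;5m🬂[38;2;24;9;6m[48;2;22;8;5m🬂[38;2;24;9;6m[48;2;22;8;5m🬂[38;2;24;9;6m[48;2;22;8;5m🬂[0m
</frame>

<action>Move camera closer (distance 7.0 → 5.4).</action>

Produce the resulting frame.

<frame>
[38;2;40;17;14m[48;2;37;15;12m🬂[38;2;40;17;14m[48;2;37;15;12m🬂[38;2;40;17;14m[48;2;37;15;12m🬂[38;2;40;17;14m[48;2;37;15;12m🬂[38;2;38;16;13m[48;2;144;80;16m🬝[38;2;39;16;13m[48;2;144;80;16m🬎[38;2;39;16;13m[48;2;144;80;16m🬎[38;2;39;16;13m[48;2;144;80;16m🬎[38;2;40;17;14m[48;2;37;15;12m🬂[38;2;40;17;14m[48;2;37;15;12m🬂[38;2;40;17;14m[48;2;37;15;12m🬂[38;2;40;17;14m[48;2;37;15;12m🬂[0m
[38;2;36;15;12m[48;2;34;14;11m🬂[38;2;36;15;12m[48;2;34;14;11m🬂[38;2;36;15;12m[48;2;34;14;11m🬂[38;2;144;80;16m[48;2;35;14;11m🬦[38;2;144;80;16m[48;2;144;80;16m [38;2;144;80;16m[48;2;144;80;16m [38;2;144;80;16m[48;2;144;80;16m [38;2;144;80;16m[48;2;144;80;16m [38;2;144;80;16m[48;2;36;15;12m🬺[38;2;36;15;12m[48;2;34;14;11m🬂[38;2;36;15;12m[48;2;34;14;11m🬂[38;2;36;15;12m[48;2;34;14;11m🬂[0m
[38;2;32;13;10m[48;2;31;12;9m🬎[38;2;32;13;10m[48;2;31;12;9m🬎[38;2;32;13;10m[48;2;31;12;9m🬎[38;2;144;80;16m[48;2;32;12;9m▐[38;2;144;80;16m[48;2;144;80;16m [38;2;144;80;16m[48;2;144;80;16m [38;2;144;80;16m[48;2;144;80;16m [38;2;144;80;16m[48;2;144;80;16m [38;2;144;80;16m[48;2;144;80;16m [38;2;32;13;10m[48;2;31;12;9m🬎[38;2;32;13;10m[48;2;31;12;9m🬎[38;2;32;13;10m[48;2;31;12;9m🬎[0m
[38;2;30;12;9m[48;2;28;11;8m🬂[38;2;30;12;9m[48;2;28;11;8m🬂[38;2;30;12;9m[48;2;28;11;8m🬂[38;2;144;80;16m[48;2;28;11;8m🬁[38;2;144;80;16m[48;2;28;11;8m🬬[38;2;144;80;16m[48;2;144;80;16m [38;2;144;80;16m[48;2;144;80;16m [38;2;144;80;16m[48;2;144;80;16m [38;2;144;80;16m[48;2;28;11;8m🬆[38;2;30;12;9m[48;2;28;11;8m🬂[38;2;30;12;9m[48;2;28;11;8m🬂[38;2;30;12;9m[48;2;28;11;8m🬂[0m
[38;2;26;10;7m[48;2;25;9;6m🬎[38;2;26;10;7m[48;2;25;9;6m🬎[38;2;26;10;7m[48;2;25;9;6m🬎[38;2;26;10;7m[48;2;25;9;6m🬎[38;2;26;10;7m[48;2;25;9;6m🬎[38;2;124;69;14m[48;2;25;9;6m🬂[38;2;144;80;16m[48;2;25;9;6m🬆[38;2;151;84;17m[48;2;25;9;6m🬀[38;2;26;10;7m[48;2;25;9;6m🬎[38;2;26;10;7m[48;2;25;9;6m🬎[38;2;26;10;7m[48;2;25;9;6m🬎[38;2;26;10;7m[48;2;25;9;6m🬎[0m
[38;2;24;9;6m[48;2;22;8;5m🬂[38;2;24;9;6m[48;2;22;8;5m🬂[38;2;24;9;6m[48;2;22;8;5m🬂[38;2;24;9;6m[48;2;22;8;5m🬂[38;2;24;9;6m[48;2;22;8;5m🬂[38;2;24;9;6m[48;2;22;8;5m🬂[38;2;24;9;6m[48;2;22;8;5m🬂[38;2;24;9;6m[48;2;22;8;5m🬂[38;2;24;9;6m[48;2;22;8;5m🬂[38;2;24;9;6m[48;2;22;8;5m🬂[38;2;24;9;6m[48;2;22;8;5m🬂[38;2;24;9;6m[48;2;22;8;5m🬂[0m
</frame>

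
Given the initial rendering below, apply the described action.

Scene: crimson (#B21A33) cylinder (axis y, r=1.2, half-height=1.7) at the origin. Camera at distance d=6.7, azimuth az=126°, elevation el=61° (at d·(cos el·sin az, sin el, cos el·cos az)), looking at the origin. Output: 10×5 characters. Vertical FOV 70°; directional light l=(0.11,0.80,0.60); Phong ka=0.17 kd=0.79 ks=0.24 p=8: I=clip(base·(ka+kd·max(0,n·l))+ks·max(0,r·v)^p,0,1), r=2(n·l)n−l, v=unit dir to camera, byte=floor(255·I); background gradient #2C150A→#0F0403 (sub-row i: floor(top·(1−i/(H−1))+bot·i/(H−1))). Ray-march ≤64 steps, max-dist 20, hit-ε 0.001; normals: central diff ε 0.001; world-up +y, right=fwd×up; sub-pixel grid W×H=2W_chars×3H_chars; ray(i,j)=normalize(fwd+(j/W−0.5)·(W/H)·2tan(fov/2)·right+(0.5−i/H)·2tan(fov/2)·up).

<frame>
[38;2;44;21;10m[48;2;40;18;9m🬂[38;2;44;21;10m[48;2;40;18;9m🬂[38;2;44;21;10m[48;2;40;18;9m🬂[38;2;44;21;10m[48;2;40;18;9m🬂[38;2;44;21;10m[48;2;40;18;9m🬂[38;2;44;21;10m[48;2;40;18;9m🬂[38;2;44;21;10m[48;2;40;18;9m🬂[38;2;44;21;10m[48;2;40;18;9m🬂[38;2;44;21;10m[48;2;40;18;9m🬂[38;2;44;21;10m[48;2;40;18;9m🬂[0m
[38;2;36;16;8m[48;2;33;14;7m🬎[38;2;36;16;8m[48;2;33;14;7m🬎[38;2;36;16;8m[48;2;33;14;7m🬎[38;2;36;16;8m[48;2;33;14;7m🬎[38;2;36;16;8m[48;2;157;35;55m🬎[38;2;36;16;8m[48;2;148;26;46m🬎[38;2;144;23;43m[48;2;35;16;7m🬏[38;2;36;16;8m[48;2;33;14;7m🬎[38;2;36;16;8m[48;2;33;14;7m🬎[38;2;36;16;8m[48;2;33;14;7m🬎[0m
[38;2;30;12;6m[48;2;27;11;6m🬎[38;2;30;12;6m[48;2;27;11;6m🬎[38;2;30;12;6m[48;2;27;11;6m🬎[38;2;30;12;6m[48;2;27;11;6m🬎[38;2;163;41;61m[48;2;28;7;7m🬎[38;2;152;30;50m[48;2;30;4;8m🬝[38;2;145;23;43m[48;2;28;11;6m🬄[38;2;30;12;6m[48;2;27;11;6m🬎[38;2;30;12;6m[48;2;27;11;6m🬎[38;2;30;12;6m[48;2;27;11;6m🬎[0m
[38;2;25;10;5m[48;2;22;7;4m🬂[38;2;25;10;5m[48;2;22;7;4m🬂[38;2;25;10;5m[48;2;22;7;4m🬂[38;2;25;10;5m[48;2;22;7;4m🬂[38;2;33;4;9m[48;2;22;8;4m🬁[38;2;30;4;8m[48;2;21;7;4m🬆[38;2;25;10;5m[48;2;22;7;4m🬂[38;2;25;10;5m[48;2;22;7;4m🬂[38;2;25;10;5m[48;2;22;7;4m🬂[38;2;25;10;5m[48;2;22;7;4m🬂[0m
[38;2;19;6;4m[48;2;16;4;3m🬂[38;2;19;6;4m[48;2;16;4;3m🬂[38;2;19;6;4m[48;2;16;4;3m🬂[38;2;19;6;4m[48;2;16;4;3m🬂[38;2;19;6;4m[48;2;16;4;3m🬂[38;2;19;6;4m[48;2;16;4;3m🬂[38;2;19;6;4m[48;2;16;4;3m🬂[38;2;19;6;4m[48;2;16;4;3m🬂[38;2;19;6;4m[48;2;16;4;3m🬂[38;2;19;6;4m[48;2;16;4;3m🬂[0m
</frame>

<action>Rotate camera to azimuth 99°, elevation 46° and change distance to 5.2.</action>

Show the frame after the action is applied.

<frame>
[38;2;44;21;10m[48;2;40;18;9m🬂[38;2;44;21;10m[48;2;40;18;9m🬂[38;2;44;21;10m[48;2;40;18;9m🬂[38;2;44;21;10m[48;2;40;18;9m🬂[38;2;44;21;10m[48;2;40;18;9m🬂[38;2;44;21;10m[48;2;40;18;9m🬂[38;2;44;21;10m[48;2;40;18;9m🬂[38;2;44;21;10m[48;2;40;18;9m🬂[38;2;44;21;10m[48;2;40;18;9m🬂[38;2;44;21;10m[48;2;40;18;9m🬂[0m
[38;2;36;16;8m[48;2;33;14;7m🬎[38;2;36;16;8m[48;2;33;14;7m🬎[38;2;36;16;8m[48;2;33;14;7m🬎[38;2;143;21;41m[48;2;35;16;7m🬦[38;2;37;17;8m[48;2;142;20;40m🬂[38;2;142;20;40m[48;2;37;17;8m🬺[38;2;37;17;8m[48;2;142;20;40m🬂[38;2;36;16;8m[48;2;33;14;7m🬎[38;2;36;16;8m[48;2;33;14;7m🬎[38;2;36;16;8m[48;2;33;14;7m🬎[0m
[38;2;30;12;6m[48;2;27;11;6m🬎[38;2;30;12;6m[48;2;27;11;6m🬎[38;2;30;12;6m[48;2;27;11;6m🬎[38;2;110;16;31m[48;2;28;11;6m🬁[38;2;143;21;41m[48;2;68;9;19m🬂[38;2;142;20;40m[48;2;31;4;8m🬂[38;2;142;20;40m[48;2;29;7;7m🬀[38;2;30;12;6m[48;2;27;11;6m🬎[38;2;30;12;6m[48;2;27;11;6m🬎[38;2;30;12;6m[48;2;27;11;6m🬎[0m
[38;2;25;10;5m[48;2;22;7;4m🬂[38;2;25;10;5m[48;2;22;7;4m🬂[38;2;25;10;5m[48;2;22;7;4m🬂[38;2;25;10;5m[48;2;22;7;4m🬂[38;2;71;10;20m[48;2;22;7;4m🬨[38;2;32;4;9m[48;2;30;4;8m▌[38;2;30;4;8m[48;2;22;8;4m🬀[38;2;25;10;5m[48;2;22;7;4m🬂[38;2;25;10;5m[48;2;22;7;4m🬂[38;2;25;10;5m[48;2;22;7;4m🬂[0m
[38;2;19;6;4m[48;2;16;4;3m🬂[38;2;19;6;4m[48;2;16;4;3m🬂[38;2;19;6;4m[48;2;16;4;3m🬂[38;2;19;6;4m[48;2;16;4;3m🬂[38;2;19;6;4m[48;2;16;4;3m🬂[38;2;19;6;4m[48;2;16;4;3m🬂[38;2;19;6;4m[48;2;16;4;3m🬂[38;2;19;6;4m[48;2;16;4;3m🬂[38;2;19;6;4m[48;2;16;4;3m🬂[38;2;19;6;4m[48;2;16;4;3m🬂[0m
</frame>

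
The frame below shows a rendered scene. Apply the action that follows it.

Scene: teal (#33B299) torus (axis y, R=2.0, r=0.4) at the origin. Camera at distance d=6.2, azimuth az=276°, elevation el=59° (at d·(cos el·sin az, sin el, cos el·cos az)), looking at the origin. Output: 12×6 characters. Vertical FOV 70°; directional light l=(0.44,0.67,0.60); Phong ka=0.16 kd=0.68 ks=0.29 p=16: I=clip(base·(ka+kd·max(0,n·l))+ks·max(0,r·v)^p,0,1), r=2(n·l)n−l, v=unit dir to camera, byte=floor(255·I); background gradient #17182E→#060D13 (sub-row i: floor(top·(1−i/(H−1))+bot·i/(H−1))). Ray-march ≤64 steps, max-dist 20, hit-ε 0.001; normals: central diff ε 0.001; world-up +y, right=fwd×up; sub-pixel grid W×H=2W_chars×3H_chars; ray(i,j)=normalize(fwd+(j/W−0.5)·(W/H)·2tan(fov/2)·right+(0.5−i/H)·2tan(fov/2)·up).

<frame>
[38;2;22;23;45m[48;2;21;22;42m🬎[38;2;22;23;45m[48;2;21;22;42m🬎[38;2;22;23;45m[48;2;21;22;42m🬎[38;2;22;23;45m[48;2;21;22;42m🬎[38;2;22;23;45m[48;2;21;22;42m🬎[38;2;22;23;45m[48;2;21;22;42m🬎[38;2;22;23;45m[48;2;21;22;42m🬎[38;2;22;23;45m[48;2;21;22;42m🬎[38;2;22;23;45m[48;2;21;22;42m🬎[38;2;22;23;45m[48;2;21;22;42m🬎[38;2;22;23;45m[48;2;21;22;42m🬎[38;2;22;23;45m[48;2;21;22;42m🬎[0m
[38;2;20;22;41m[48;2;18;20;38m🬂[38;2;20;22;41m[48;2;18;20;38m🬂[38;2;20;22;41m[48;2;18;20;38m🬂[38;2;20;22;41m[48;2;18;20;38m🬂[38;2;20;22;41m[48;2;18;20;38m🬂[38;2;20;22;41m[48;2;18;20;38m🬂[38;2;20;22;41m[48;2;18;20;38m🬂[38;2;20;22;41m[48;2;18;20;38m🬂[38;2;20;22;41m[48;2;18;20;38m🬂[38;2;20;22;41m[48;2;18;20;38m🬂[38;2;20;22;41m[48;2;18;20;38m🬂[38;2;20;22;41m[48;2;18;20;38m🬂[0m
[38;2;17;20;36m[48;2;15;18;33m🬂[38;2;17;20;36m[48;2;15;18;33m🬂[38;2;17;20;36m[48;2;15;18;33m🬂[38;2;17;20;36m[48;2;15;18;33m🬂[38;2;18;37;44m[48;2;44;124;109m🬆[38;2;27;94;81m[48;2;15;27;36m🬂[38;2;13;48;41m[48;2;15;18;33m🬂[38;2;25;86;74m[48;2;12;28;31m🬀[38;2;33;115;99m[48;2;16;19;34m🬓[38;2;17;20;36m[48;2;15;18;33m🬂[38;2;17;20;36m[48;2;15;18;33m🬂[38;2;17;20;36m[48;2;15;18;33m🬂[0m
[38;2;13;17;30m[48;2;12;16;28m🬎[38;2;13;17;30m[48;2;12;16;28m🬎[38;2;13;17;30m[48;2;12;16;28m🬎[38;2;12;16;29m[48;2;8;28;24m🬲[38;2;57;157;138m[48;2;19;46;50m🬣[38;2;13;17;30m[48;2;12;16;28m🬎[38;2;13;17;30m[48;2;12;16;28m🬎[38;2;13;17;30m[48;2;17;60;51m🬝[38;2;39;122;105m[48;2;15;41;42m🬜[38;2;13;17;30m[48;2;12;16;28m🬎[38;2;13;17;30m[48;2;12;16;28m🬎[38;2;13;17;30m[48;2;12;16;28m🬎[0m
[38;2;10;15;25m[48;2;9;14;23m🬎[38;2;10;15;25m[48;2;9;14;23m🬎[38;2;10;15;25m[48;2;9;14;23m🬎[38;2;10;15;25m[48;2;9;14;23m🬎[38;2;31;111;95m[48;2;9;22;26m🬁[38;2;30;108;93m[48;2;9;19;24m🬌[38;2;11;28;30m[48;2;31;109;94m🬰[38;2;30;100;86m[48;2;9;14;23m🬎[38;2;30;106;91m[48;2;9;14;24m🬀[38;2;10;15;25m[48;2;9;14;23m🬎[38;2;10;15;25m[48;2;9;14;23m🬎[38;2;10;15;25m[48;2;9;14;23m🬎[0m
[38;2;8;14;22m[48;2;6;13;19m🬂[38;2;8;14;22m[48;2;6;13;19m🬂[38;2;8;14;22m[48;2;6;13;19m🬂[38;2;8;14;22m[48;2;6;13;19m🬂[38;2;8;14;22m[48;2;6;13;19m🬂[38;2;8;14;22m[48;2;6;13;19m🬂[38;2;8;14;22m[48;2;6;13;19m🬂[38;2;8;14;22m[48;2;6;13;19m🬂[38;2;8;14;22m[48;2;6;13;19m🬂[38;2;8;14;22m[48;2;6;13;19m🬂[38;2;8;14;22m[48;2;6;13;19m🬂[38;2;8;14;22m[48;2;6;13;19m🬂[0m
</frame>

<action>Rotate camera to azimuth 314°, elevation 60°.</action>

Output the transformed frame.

<frame>
[38;2;22;23;45m[48;2;21;22;42m🬎[38;2;22;23;45m[48;2;21;22;42m🬎[38;2;22;23;45m[48;2;21;22;42m🬎[38;2;22;23;45m[48;2;21;22;42m🬎[38;2;22;23;45m[48;2;21;22;42m🬎[38;2;22;23;45m[48;2;21;22;42m🬎[38;2;22;23;45m[48;2;21;22;42m🬎[38;2;22;23;45m[48;2;21;22;42m🬎[38;2;22;23;45m[48;2;21;22;42m🬎[38;2;22;23;45m[48;2;21;22;42m🬎[38;2;22;23;45m[48;2;21;22;42m🬎[38;2;22;23;45m[48;2;21;22;42m🬎[0m
[38;2;20;22;41m[48;2;18;20;38m🬂[38;2;20;22;41m[48;2;18;20;38m🬂[38;2;20;22;41m[48;2;18;20;38m🬂[38;2;20;22;41m[48;2;18;20;38m🬂[38;2;20;22;41m[48;2;18;20;38m🬂[38;2;20;22;41m[48;2;18;20;38m🬂[38;2;20;22;41m[48;2;18;20;38m🬂[38;2;20;22;41m[48;2;18;20;38m🬂[38;2;20;22;41m[48;2;18;20;38m🬂[38;2;20;22;41m[48;2;18;20;38m🬂[38;2;20;22;41m[48;2;18;20;38m🬂[38;2;20;22;41m[48;2;18;20;38m🬂[0m
[38;2;17;20;36m[48;2;15;18;33m🬂[38;2;17;20;36m[48;2;15;18;33m🬂[38;2;17;20;36m[48;2;15;18;33m🬂[38;2;17;20;36m[48;2;15;18;33m🬂[38;2;16;32;40m[48;2;56;150;131m🬆[38;2;32;113;97m[48;2;15;18;33m🬆[38;2;23;83;71m[48;2;15;18;33m🬂[38;2;27;94;81m[48;2;12;30;33m🬀[38;2;31;110;94m[48;2;16;19;34m🬓[38;2;17;20;36m[48;2;15;18;33m🬂[38;2;17;20;36m[48;2;15;18;33m🬂[38;2;17;20;36m[48;2;15;18;33m🬂[0m
[38;2;13;17;30m[48;2;12;16;28m🬎[38;2;13;17;30m[48;2;12;16;28m🬎[38;2;13;17;30m[48;2;12;16;28m🬎[38;2;12;16;29m[48;2;8;28;24m🬲[38;2;35;125;108m[48;2;13;17;30m🬲[38;2;13;17;30m[48;2;12;16;28m🬎[38;2;13;17;30m[48;2;12;16;28m🬎[38;2;13;17;30m[48;2;8;28;24m🬝[38;2;39;137;118m[48;2;16;49;47m🬘[38;2;13;17;30m[48;2;12;16;28m🬎[38;2;13;17;30m[48;2;12;16;28m🬎[38;2;13;17;30m[48;2;12;16;28m🬎[0m
[38;2;10;15;25m[48;2;9;14;23m🬎[38;2;10;15;25m[48;2;9;14;23m🬎[38;2;10;15;25m[48;2;9;14;23m🬎[38;2;10;15;25m[48;2;9;14;23m🬎[38;2;31;111;95m[48;2;12;33;35m🬁[38;2;27;97;83m[48;2;10;15;24m🬪[38;2;11;16;26m[48;2;28;100;86m🬂[38;2;36;120;103m[48;2;12;30;33m🬍[38;2;46;144;125m[48;2;9;14;24m🬀[38;2;10;15;25m[48;2;9;14;23m🬎[38;2;10;15;25m[48;2;9;14;23m🬎[38;2;10;15;25m[48;2;9;14;23m🬎[0m
[38;2;8;14;22m[48;2;6;13;19m🬂[38;2;8;14;22m[48;2;6;13;19m🬂[38;2;8;14;22m[48;2;6;13;19m🬂[38;2;8;14;22m[48;2;6;13;19m🬂[38;2;8;14;22m[48;2;6;13;19m🬂[38;2;8;14;22m[48;2;6;13;19m🬂[38;2;8;14;22m[48;2;6;13;19m🬂[38;2;8;14;22m[48;2;6;13;19m🬂[38;2;8;14;22m[48;2;6;13;19m🬂[38;2;8;14;22m[48;2;6;13;19m🬂[38;2;8;14;22m[48;2;6;13;19m🬂[38;2;8;14;22m[48;2;6;13;19m🬂[0m
</frame>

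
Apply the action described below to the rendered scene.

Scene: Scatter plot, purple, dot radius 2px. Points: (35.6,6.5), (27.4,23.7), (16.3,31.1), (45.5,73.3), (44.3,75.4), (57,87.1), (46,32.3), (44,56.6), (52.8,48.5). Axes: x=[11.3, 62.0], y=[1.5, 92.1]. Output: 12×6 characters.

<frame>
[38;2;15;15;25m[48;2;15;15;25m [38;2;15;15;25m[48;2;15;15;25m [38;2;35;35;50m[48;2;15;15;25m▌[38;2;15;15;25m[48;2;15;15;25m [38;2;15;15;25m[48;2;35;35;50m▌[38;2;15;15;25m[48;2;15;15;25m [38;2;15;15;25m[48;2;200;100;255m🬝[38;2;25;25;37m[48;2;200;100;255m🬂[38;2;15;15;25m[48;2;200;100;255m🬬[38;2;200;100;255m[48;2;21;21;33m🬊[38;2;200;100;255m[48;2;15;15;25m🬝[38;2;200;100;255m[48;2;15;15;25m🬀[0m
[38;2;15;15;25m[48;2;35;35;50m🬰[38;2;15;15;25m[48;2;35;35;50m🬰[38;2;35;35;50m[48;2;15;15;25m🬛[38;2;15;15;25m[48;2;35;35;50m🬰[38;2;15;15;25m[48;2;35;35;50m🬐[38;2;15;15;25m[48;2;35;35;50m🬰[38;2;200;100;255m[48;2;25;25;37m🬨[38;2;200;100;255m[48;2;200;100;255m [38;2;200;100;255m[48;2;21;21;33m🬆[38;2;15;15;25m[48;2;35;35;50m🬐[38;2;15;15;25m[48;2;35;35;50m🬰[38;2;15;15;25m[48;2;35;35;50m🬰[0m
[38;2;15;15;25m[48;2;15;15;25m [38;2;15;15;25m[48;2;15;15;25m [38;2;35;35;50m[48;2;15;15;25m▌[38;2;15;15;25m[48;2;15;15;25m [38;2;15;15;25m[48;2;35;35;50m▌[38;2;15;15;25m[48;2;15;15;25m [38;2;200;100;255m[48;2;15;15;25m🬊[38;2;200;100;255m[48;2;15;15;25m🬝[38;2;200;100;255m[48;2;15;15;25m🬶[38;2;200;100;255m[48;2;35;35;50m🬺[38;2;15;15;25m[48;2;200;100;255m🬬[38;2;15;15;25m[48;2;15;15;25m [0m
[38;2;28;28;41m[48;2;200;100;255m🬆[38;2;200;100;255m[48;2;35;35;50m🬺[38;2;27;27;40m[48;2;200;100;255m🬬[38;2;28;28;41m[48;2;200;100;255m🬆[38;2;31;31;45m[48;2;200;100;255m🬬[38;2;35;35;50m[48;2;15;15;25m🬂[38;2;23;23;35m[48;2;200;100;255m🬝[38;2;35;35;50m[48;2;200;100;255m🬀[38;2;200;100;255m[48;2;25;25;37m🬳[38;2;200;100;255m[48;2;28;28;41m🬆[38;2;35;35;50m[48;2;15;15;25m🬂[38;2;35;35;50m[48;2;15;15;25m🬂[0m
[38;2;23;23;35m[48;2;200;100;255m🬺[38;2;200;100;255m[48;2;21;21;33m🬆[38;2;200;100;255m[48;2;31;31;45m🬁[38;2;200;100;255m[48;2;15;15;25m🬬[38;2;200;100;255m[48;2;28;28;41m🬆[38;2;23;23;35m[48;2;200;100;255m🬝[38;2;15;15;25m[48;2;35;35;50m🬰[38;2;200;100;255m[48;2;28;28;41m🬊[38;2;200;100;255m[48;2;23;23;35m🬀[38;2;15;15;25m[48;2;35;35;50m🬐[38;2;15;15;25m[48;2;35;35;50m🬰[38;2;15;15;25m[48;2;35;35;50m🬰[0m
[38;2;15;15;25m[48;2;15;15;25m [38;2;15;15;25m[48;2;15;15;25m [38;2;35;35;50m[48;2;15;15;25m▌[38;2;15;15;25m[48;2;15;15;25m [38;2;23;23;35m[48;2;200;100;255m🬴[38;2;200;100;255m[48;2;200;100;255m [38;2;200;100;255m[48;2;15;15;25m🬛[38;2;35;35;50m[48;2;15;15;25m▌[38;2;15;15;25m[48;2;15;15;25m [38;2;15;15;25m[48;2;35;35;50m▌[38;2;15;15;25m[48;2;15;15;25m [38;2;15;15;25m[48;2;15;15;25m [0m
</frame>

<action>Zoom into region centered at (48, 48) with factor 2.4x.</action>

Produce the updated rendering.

<frame>
[38;2;15;15;25m[48;2;15;15;25m [38;2;15;15;25m[48;2;15;15;25m [38;2;35;35;50m[48;2;15;15;25m▌[38;2;15;15;25m[48;2;200;100;255m🬝[38;2;15;15;25m[48;2;35;35;50m▌[38;2;15;15;25m[48;2;15;15;25m [38;2;15;15;25m[48;2;15;15;25m [38;2;35;35;50m[48;2;15;15;25m▌[38;2;15;15;25m[48;2;15;15;25m [38;2;15;15;25m[48;2;35;35;50m▌[38;2;15;15;25m[48;2;15;15;25m [38;2;15;15;25m[48;2;15;15;25m [0m
[38;2;15;15;25m[48;2;35;35;50m🬰[38;2;15;15;25m[48;2;35;35;50m🬰[38;2;27;27;40m[48;2;200;100;255m🬴[38;2;200;100;255m[48;2;200;100;255m [38;2;200;100;255m[48;2;35;35;50m🬛[38;2;15;15;25m[48;2;35;35;50m🬰[38;2;15;15;25m[48;2;35;35;50m🬰[38;2;35;35;50m[48;2;15;15;25m🬛[38;2;15;15;25m[48;2;35;35;50m🬰[38;2;15;15;25m[48;2;35;35;50m🬐[38;2;15;15;25m[48;2;35;35;50m🬰[38;2;15;15;25m[48;2;35;35;50m🬰[0m
[38;2;15;15;25m[48;2;15;15;25m [38;2;15;15;25m[48;2;15;15;25m [38;2;35;35;50m[48;2;15;15;25m▌[38;2;15;15;25m[48;2;200;100;255m🬺[38;2;15;15;25m[48;2;35;35;50m▌[38;2;15;15;25m[48;2;15;15;25m [38;2;15;15;25m[48;2;15;15;25m [38;2;28;28;41m[48;2;200;100;255m🬆[38;2;200;100;255m[48;2;15;15;25m🬺[38;2;27;27;40m[48;2;200;100;255m🬬[38;2;15;15;25m[48;2;15;15;25m [38;2;15;15;25m[48;2;15;15;25m [0m
[38;2;35;35;50m[48;2;15;15;25m🬂[38;2;35;35;50m[48;2;15;15;25m🬂[38;2;35;35;50m[48;2;15;15;25m🬕[38;2;35;35;50m[48;2;15;15;25m🬂[38;2;35;35;50m[48;2;15;15;25m🬨[38;2;35;35;50m[48;2;15;15;25m🬂[38;2;35;35;50m[48;2;15;15;25m🬂[38;2;200;100;255m[48;2;27;27;40m🬁[38;2;200;100;255m[48;2;15;15;25m🬆[38;2;35;35;50m[48;2;15;15;25m🬨[38;2;35;35;50m[48;2;15;15;25m🬂[38;2;35;35;50m[48;2;15;15;25m🬂[0m
[38;2;15;15;25m[48;2;35;35;50m🬰[38;2;15;15;25m[48;2;35;35;50m🬰[38;2;35;35;50m[48;2;15;15;25m🬛[38;2;15;15;25m[48;2;35;35;50m🬰[38;2;28;28;41m[48;2;200;100;255m🬆[38;2;23;23;35m[48;2;200;100;255m🬬[38;2;15;15;25m[48;2;35;35;50m🬰[38;2;35;35;50m[48;2;15;15;25m🬛[38;2;15;15;25m[48;2;35;35;50m🬰[38;2;15;15;25m[48;2;35;35;50m🬐[38;2;15;15;25m[48;2;35;35;50m🬰[38;2;15;15;25m[48;2;35;35;50m🬰[0m
[38;2;15;15;25m[48;2;15;15;25m [38;2;15;15;25m[48;2;15;15;25m [38;2;35;35;50m[48;2;15;15;25m▌[38;2;15;15;25m[48;2;200;100;255m🬺[38;2;200;100;255m[48;2;15;15;25m🬬[38;2;200;100;255m[48;2;15;15;25m🬆[38;2;15;15;25m[48;2;15;15;25m [38;2;35;35;50m[48;2;15;15;25m▌[38;2;15;15;25m[48;2;15;15;25m [38;2;15;15;25m[48;2;35;35;50m▌[38;2;15;15;25m[48;2;15;15;25m [38;2;15;15;25m[48;2;15;15;25m [0m
</frame>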